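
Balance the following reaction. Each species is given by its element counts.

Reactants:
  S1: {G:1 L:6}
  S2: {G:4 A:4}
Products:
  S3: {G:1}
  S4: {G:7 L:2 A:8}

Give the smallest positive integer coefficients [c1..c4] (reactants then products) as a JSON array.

Coefficients: [1, 6, 4, 3]

G: 1·1+6·4 = 25 | 4·1+3·7 = 25
L: 1·6+6·0 = 6 | 4·0+3·2 = 6
A: 1·0+6·4 = 24 | 4·0+3·8 = 24
gcd(1,6,4,3) = 1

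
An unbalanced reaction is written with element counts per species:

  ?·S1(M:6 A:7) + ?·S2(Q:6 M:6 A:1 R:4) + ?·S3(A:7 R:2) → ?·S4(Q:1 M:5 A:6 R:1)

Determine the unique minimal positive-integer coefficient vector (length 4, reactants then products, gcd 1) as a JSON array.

Q: 4·0+1·6+1·0 = 6 | 6·1 = 6
M: 4·6+1·6+1·0 = 30 | 6·5 = 30
A: 4·7+1·1+1·7 = 36 | 6·6 = 36
R: 4·0+1·4+1·2 = 6 | 6·1 = 6
gcd(4,1,1,6) = 1

Coefficients: [4, 1, 1, 6]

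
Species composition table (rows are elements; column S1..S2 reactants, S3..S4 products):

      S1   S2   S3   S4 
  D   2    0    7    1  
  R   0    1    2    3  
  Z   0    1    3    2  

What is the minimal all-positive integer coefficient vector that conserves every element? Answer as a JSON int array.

Coefficients: [4, 5, 1, 1]

D: 4·2+5·0 = 8 | 1·7+1·1 = 8
R: 4·0+5·1 = 5 | 1·2+1·3 = 5
Z: 4·0+5·1 = 5 | 1·3+1·2 = 5
gcd(4,5,1,1) = 1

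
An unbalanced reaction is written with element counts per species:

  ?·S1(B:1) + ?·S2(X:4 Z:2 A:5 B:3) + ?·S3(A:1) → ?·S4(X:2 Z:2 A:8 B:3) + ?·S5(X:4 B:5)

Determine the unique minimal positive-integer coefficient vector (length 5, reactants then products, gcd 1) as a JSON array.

X: 5·0+2·4+6·0 = 8 | 2·2+1·4 = 8
Z: 5·0+2·2+6·0 = 4 | 2·2+1·0 = 4
A: 5·0+2·5+6·1 = 16 | 2·8+1·0 = 16
B: 5·1+2·3+6·0 = 11 | 2·3+1·5 = 11
gcd(5,2,6,2,1) = 1

Coefficients: [5, 2, 6, 2, 1]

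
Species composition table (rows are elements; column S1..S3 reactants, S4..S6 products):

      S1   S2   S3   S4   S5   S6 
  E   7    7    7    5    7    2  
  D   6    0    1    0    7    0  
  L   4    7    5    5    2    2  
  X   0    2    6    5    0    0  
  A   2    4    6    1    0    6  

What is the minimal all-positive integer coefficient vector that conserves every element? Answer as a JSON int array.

Coefficients: [3, 1, 3, 4, 3, 4]

E: 3·7+1·7+3·7 = 49 | 4·5+3·7+4·2 = 49
D: 3·6+1·0+3·1 = 21 | 4·0+3·7+4·0 = 21
L: 3·4+1·7+3·5 = 34 | 4·5+3·2+4·2 = 34
X: 3·0+1·2+3·6 = 20 | 4·5+3·0+4·0 = 20
A: 3·2+1·4+3·6 = 28 | 4·1+3·0+4·6 = 28
gcd(3,1,3,4,3,4) = 1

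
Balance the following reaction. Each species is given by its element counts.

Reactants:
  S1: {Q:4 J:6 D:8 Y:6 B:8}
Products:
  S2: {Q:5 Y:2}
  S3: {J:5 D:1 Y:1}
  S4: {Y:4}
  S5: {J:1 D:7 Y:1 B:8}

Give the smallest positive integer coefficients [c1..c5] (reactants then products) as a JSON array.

Q: 5·4 = 20 | 4·5+5·0+3·0+5·0 = 20
J: 5·6 = 30 | 4·0+5·5+3·0+5·1 = 30
D: 5·8 = 40 | 4·0+5·1+3·0+5·7 = 40
Y: 5·6 = 30 | 4·2+5·1+3·4+5·1 = 30
B: 5·8 = 40 | 4·0+5·0+3·0+5·8 = 40
gcd(5,4,5,3,5) = 1

Coefficients: [5, 4, 5, 3, 5]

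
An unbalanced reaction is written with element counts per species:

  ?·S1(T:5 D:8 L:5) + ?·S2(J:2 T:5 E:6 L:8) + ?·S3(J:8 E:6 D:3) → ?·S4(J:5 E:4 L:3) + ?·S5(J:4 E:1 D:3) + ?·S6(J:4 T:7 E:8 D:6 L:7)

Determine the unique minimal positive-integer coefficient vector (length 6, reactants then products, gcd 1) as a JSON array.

J: 3·0+4·2+6·8 = 56 | 4·5+4·4+5·4 = 56
T: 3·5+4·5+6·0 = 35 | 4·0+4·0+5·7 = 35
E: 3·0+4·6+6·6 = 60 | 4·4+4·1+5·8 = 60
D: 3·8+4·0+6·3 = 42 | 4·0+4·3+5·6 = 42
L: 3·5+4·8+6·0 = 47 | 4·3+4·0+5·7 = 47
gcd(3,4,6,4,4,5) = 1

Coefficients: [3, 4, 6, 4, 4, 5]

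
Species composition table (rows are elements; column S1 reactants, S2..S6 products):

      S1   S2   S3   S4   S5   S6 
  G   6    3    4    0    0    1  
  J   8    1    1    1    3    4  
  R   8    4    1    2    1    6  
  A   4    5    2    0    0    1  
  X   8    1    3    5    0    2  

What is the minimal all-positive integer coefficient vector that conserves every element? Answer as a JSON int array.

Coefficients: [5, 1, 6, 3, 6, 3]

G: 5·6 = 30 | 1·3+6·4+3·0+6·0+3·1 = 30
J: 5·8 = 40 | 1·1+6·1+3·1+6·3+3·4 = 40
R: 5·8 = 40 | 1·4+6·1+3·2+6·1+3·6 = 40
A: 5·4 = 20 | 1·5+6·2+3·0+6·0+3·1 = 20
X: 5·8 = 40 | 1·1+6·3+3·5+6·0+3·2 = 40
gcd(5,1,6,3,6,3) = 1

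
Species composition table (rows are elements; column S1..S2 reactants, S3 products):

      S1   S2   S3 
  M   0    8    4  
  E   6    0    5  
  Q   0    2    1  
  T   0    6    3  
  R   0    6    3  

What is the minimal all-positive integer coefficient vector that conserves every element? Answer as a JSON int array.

Coefficients: [5, 3, 6]

M: 5·0+3·8 = 24 | 6·4 = 24
E: 5·6+3·0 = 30 | 6·5 = 30
Q: 5·0+3·2 = 6 | 6·1 = 6
T: 5·0+3·6 = 18 | 6·3 = 18
R: 5·0+3·6 = 18 | 6·3 = 18
gcd(5,3,6) = 1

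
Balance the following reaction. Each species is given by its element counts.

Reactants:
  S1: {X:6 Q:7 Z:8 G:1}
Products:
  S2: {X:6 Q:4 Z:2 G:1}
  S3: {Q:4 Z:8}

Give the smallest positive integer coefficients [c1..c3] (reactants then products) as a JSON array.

X: 4·6 = 24 | 4·6+3·0 = 24
Q: 4·7 = 28 | 4·4+3·4 = 28
Z: 4·8 = 32 | 4·2+3·8 = 32
G: 4·1 = 4 | 4·1+3·0 = 4
gcd(4,4,3) = 1

Coefficients: [4, 4, 3]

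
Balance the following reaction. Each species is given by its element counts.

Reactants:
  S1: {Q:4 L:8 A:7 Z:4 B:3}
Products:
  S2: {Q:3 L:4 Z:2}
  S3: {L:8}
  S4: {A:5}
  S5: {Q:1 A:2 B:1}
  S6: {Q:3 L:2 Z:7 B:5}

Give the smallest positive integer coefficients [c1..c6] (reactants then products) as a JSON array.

Coefficients: [5, 3, 3, 5, 5, 2]

Q: 5·4 = 20 | 3·3+3·0+5·0+5·1+2·3 = 20
L: 5·8 = 40 | 3·4+3·8+5·0+5·0+2·2 = 40
A: 5·7 = 35 | 3·0+3·0+5·5+5·2+2·0 = 35
Z: 5·4 = 20 | 3·2+3·0+5·0+5·0+2·7 = 20
B: 5·3 = 15 | 3·0+3·0+5·0+5·1+2·5 = 15
gcd(5,3,3,5,5,2) = 1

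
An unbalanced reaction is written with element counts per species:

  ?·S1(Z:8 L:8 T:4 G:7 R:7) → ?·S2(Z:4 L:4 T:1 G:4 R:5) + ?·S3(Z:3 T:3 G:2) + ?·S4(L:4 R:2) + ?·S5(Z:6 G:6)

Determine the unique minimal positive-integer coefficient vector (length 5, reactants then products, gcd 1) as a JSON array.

Z: 6·8 = 48 | 6·4+6·3+6·0+1·6 = 48
L: 6·8 = 48 | 6·4+6·0+6·4+1·0 = 48
T: 6·4 = 24 | 6·1+6·3+6·0+1·0 = 24
G: 6·7 = 42 | 6·4+6·2+6·0+1·6 = 42
R: 6·7 = 42 | 6·5+6·0+6·2+1·0 = 42
gcd(6,6,6,6,1) = 1

Coefficients: [6, 6, 6, 6, 1]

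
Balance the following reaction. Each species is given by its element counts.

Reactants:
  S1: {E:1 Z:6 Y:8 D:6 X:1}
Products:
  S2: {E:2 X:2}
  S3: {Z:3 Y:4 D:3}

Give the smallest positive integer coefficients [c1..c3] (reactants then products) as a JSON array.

E: 2·1 = 2 | 1·2+4·0 = 2
Z: 2·6 = 12 | 1·0+4·3 = 12
Y: 2·8 = 16 | 1·0+4·4 = 16
D: 2·6 = 12 | 1·0+4·3 = 12
X: 2·1 = 2 | 1·2+4·0 = 2
gcd(2,1,4) = 1

Coefficients: [2, 1, 4]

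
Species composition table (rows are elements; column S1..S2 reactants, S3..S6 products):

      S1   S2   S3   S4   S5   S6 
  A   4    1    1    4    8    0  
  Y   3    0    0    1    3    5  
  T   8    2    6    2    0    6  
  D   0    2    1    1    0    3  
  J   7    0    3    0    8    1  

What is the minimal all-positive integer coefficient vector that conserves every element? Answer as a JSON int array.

Coefficients: [3, 4, 4, 1, 1, 1]

A: 3·4+4·1 = 16 | 4·1+1·4+1·8+1·0 = 16
Y: 3·3+4·0 = 9 | 4·0+1·1+1·3+1·5 = 9
T: 3·8+4·2 = 32 | 4·6+1·2+1·0+1·6 = 32
D: 3·0+4·2 = 8 | 4·1+1·1+1·0+1·3 = 8
J: 3·7+4·0 = 21 | 4·3+1·0+1·8+1·1 = 21
gcd(3,4,4,1,1,1) = 1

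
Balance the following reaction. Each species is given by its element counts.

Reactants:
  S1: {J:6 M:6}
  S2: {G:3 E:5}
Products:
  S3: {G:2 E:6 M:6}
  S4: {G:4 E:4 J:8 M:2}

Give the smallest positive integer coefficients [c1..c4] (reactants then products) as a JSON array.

Coefficients: [4, 6, 3, 3]

G: 4·0+6·3 = 18 | 3·2+3·4 = 18
E: 4·0+6·5 = 30 | 3·6+3·4 = 30
J: 4·6+6·0 = 24 | 3·0+3·8 = 24
M: 4·6+6·0 = 24 | 3·6+3·2 = 24
gcd(4,6,3,3) = 1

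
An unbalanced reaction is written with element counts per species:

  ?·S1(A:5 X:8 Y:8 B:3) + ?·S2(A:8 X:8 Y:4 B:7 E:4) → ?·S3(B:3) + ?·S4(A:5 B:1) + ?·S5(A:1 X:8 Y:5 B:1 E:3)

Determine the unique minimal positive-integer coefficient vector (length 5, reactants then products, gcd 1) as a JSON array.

Coefficients: [1, 3, 5, 5, 4]

A: 1·5+3·8 = 29 | 5·0+5·5+4·1 = 29
X: 1·8+3·8 = 32 | 5·0+5·0+4·8 = 32
Y: 1·8+3·4 = 20 | 5·0+5·0+4·5 = 20
B: 1·3+3·7 = 24 | 5·3+5·1+4·1 = 24
E: 1·0+3·4 = 12 | 5·0+5·0+4·3 = 12
gcd(1,3,5,5,4) = 1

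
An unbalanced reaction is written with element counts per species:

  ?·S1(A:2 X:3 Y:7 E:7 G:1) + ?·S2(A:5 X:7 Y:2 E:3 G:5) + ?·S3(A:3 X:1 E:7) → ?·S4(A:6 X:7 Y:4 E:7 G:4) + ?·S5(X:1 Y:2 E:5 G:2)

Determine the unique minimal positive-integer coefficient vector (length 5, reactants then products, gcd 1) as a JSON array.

A: 2·2+4·5+2·3 = 30 | 5·6+1·0 = 30
X: 2·3+4·7+2·1 = 36 | 5·7+1·1 = 36
Y: 2·7+4·2+2·0 = 22 | 5·4+1·2 = 22
E: 2·7+4·3+2·7 = 40 | 5·7+1·5 = 40
G: 2·1+4·5+2·0 = 22 | 5·4+1·2 = 22
gcd(2,4,2,5,1) = 1

Coefficients: [2, 4, 2, 5, 1]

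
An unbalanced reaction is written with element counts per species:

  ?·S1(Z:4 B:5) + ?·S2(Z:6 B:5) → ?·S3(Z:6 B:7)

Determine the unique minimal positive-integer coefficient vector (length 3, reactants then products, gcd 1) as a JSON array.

Z: 6·4+1·6 = 30 | 5·6 = 30
B: 6·5+1·5 = 35 | 5·7 = 35
gcd(6,1,5) = 1

Coefficients: [6, 1, 5]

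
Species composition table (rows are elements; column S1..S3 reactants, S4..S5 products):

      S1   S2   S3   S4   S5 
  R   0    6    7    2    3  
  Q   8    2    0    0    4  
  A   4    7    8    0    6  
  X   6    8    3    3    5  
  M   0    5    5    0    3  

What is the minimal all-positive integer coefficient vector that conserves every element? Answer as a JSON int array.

R: 2·0+2·6+1·7 = 19 | 2·2+5·3 = 19
Q: 2·8+2·2+1·0 = 20 | 2·0+5·4 = 20
A: 2·4+2·7+1·8 = 30 | 2·0+5·6 = 30
X: 2·6+2·8+1·3 = 31 | 2·3+5·5 = 31
M: 2·0+2·5+1·5 = 15 | 2·0+5·3 = 15
gcd(2,2,1,2,5) = 1

Coefficients: [2, 2, 1, 2, 5]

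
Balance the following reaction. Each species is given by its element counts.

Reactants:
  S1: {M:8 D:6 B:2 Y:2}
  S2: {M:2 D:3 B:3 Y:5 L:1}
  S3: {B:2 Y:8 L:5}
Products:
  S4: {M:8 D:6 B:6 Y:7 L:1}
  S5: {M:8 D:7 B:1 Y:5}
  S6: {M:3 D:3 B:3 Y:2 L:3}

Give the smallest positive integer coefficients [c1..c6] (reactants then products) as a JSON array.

Coefficients: [5, 3, 1, 2, 3, 2]

M: 5·8+3·2+1·0 = 46 | 2·8+3·8+2·3 = 46
D: 5·6+3·3+1·0 = 39 | 2·6+3·7+2·3 = 39
B: 5·2+3·3+1·2 = 21 | 2·6+3·1+2·3 = 21
Y: 5·2+3·5+1·8 = 33 | 2·7+3·5+2·2 = 33
L: 5·0+3·1+1·5 = 8 | 2·1+3·0+2·3 = 8
gcd(5,3,1,2,3,2) = 1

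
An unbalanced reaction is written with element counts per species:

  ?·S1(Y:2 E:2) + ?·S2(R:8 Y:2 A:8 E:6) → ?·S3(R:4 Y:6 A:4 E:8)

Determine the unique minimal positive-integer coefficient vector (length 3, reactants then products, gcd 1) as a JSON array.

R: 5·0+1·8 = 8 | 2·4 = 8
Y: 5·2+1·2 = 12 | 2·6 = 12
A: 5·0+1·8 = 8 | 2·4 = 8
E: 5·2+1·6 = 16 | 2·8 = 16
gcd(5,1,2) = 1

Coefficients: [5, 1, 2]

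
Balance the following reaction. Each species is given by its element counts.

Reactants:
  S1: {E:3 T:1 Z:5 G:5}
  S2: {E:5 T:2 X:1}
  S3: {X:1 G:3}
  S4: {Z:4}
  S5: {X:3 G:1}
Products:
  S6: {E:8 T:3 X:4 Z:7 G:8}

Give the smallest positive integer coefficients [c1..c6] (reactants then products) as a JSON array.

Coefficients: [4, 4, 3, 2, 3, 4]

E: 4·3+4·5+3·0+2·0+3·0 = 32 | 4·8 = 32
T: 4·1+4·2+3·0+2·0+3·0 = 12 | 4·3 = 12
X: 4·0+4·1+3·1+2·0+3·3 = 16 | 4·4 = 16
Z: 4·5+4·0+3·0+2·4+3·0 = 28 | 4·7 = 28
G: 4·5+4·0+3·3+2·0+3·1 = 32 | 4·8 = 32
gcd(4,4,3,2,3,4) = 1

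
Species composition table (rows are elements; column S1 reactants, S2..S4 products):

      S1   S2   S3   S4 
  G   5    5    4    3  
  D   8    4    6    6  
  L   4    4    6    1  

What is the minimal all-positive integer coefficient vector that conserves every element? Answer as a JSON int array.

G: 5·5 = 25 | 1·5+2·4+4·3 = 25
D: 5·8 = 40 | 1·4+2·6+4·6 = 40
L: 5·4 = 20 | 1·4+2·6+4·1 = 20
gcd(5,1,2,4) = 1

Coefficients: [5, 1, 2, 4]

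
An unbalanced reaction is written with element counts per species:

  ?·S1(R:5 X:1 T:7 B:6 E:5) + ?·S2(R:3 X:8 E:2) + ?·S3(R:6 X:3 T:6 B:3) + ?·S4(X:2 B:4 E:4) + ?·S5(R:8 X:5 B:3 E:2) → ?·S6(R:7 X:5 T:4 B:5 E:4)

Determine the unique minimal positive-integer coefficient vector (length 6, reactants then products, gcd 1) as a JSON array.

Coefficients: [2, 1, 1, 1, 2, 5]

R: 2·5+1·3+1·6+1·0+2·8 = 35 | 5·7 = 35
X: 2·1+1·8+1·3+1·2+2·5 = 25 | 5·5 = 25
T: 2·7+1·0+1·6+1·0+2·0 = 20 | 5·4 = 20
B: 2·6+1·0+1·3+1·4+2·3 = 25 | 5·5 = 25
E: 2·5+1·2+1·0+1·4+2·2 = 20 | 5·4 = 20
gcd(2,1,1,1,2,5) = 1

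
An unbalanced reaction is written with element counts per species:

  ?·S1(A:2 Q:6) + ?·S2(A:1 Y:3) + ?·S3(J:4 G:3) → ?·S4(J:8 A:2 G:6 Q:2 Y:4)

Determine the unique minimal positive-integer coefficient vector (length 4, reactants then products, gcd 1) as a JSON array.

J: 1·0+4·0+6·4 = 24 | 3·8 = 24
A: 1·2+4·1+6·0 = 6 | 3·2 = 6
G: 1·0+4·0+6·3 = 18 | 3·6 = 18
Q: 1·6+4·0+6·0 = 6 | 3·2 = 6
Y: 1·0+4·3+6·0 = 12 | 3·4 = 12
gcd(1,4,6,3) = 1

Coefficients: [1, 4, 6, 3]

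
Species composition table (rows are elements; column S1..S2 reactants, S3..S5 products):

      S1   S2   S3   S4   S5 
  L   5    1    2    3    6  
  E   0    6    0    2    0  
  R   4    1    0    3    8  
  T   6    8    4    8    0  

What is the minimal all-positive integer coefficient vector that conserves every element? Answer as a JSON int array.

Coefficients: [6, 1, 5, 3, 2]

L: 6·5+1·1 = 31 | 5·2+3·3+2·6 = 31
E: 6·0+1·6 = 6 | 5·0+3·2+2·0 = 6
R: 6·4+1·1 = 25 | 5·0+3·3+2·8 = 25
T: 6·6+1·8 = 44 | 5·4+3·8+2·0 = 44
gcd(6,1,5,3,2) = 1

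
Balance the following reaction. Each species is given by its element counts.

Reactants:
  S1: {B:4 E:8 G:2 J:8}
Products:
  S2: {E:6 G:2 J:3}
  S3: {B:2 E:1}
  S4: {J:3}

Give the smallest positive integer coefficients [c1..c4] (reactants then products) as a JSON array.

B: 3·4 = 12 | 3·0+6·2+5·0 = 12
E: 3·8 = 24 | 3·6+6·1+5·0 = 24
G: 3·2 = 6 | 3·2+6·0+5·0 = 6
J: 3·8 = 24 | 3·3+6·0+5·3 = 24
gcd(3,3,6,5) = 1

Coefficients: [3, 3, 6, 5]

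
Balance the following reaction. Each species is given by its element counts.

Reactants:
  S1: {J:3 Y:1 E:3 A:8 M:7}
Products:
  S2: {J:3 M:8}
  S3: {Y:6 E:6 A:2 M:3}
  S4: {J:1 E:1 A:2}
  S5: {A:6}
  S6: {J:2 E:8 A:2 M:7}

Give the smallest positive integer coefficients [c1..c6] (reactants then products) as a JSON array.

Coefficients: [6, 4, 1, 4, 6, 1]

J: 6·3 = 18 | 4·3+1·0+4·1+6·0+1·2 = 18
Y: 6·1 = 6 | 4·0+1·6+4·0+6·0+1·0 = 6
E: 6·3 = 18 | 4·0+1·6+4·1+6·0+1·8 = 18
A: 6·8 = 48 | 4·0+1·2+4·2+6·6+1·2 = 48
M: 6·7 = 42 | 4·8+1·3+4·0+6·0+1·7 = 42
gcd(6,4,1,4,6,1) = 1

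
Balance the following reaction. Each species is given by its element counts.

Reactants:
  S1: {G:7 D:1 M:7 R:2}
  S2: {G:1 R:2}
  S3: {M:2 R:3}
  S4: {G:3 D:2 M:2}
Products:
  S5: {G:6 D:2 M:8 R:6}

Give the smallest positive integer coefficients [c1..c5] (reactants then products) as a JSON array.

G: 2·7+1·1+6·0+3·3 = 24 | 4·6 = 24
D: 2·1+1·0+6·0+3·2 = 8 | 4·2 = 8
M: 2·7+1·0+6·2+3·2 = 32 | 4·8 = 32
R: 2·2+1·2+6·3+3·0 = 24 | 4·6 = 24
gcd(2,1,6,3,4) = 1

Coefficients: [2, 1, 6, 3, 4]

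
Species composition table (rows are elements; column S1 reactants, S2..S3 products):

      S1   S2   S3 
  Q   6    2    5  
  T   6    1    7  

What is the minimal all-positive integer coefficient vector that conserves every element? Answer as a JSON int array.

Coefficients: [3, 4, 2]

Q: 3·6 = 18 | 4·2+2·5 = 18
T: 3·6 = 18 | 4·1+2·7 = 18
gcd(3,4,2) = 1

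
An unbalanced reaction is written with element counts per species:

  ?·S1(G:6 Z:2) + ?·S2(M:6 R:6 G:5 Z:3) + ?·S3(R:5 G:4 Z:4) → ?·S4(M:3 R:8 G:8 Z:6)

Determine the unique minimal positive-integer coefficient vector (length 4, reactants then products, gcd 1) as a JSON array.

M: 1·0+2·6+4·0 = 12 | 4·3 = 12
R: 1·0+2·6+4·5 = 32 | 4·8 = 32
G: 1·6+2·5+4·4 = 32 | 4·8 = 32
Z: 1·2+2·3+4·4 = 24 | 4·6 = 24
gcd(1,2,4,4) = 1

Coefficients: [1, 2, 4, 4]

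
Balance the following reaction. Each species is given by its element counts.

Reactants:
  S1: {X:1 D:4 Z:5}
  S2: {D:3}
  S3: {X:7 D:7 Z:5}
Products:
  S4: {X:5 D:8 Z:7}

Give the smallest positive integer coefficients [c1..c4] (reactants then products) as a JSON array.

X: 4·1+1·0+3·7 = 25 | 5·5 = 25
D: 4·4+1·3+3·7 = 40 | 5·8 = 40
Z: 4·5+1·0+3·5 = 35 | 5·7 = 35
gcd(4,1,3,5) = 1

Coefficients: [4, 1, 3, 5]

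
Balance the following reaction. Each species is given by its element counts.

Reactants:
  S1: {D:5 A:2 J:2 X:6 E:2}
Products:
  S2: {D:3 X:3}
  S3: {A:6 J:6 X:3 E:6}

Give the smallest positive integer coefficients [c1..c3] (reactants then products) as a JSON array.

D: 3·5 = 15 | 5·3+1·0 = 15
A: 3·2 = 6 | 5·0+1·6 = 6
J: 3·2 = 6 | 5·0+1·6 = 6
X: 3·6 = 18 | 5·3+1·3 = 18
E: 3·2 = 6 | 5·0+1·6 = 6
gcd(3,5,1) = 1

Coefficients: [3, 5, 1]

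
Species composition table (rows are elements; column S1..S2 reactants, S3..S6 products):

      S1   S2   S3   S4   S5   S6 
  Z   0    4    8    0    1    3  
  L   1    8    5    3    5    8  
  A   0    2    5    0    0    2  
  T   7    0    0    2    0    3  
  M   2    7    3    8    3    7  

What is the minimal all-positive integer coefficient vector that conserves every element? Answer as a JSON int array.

Z: 1·0+6·4 = 24 | 2·8+2·0+5·1+1·3 = 24
L: 1·1+6·8 = 49 | 2·5+2·3+5·5+1·8 = 49
A: 1·0+6·2 = 12 | 2·5+2·0+5·0+1·2 = 12
T: 1·7+6·0 = 7 | 2·0+2·2+5·0+1·3 = 7
M: 1·2+6·7 = 44 | 2·3+2·8+5·3+1·7 = 44
gcd(1,6,2,2,5,1) = 1

Coefficients: [1, 6, 2, 2, 5, 1]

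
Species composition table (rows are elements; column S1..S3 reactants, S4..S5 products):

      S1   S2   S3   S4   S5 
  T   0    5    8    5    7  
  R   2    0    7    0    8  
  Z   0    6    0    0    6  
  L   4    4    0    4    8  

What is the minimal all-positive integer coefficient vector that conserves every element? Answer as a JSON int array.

Coefficients: [5, 3, 2, 2, 3]

T: 5·0+3·5+2·8 = 31 | 2·5+3·7 = 31
R: 5·2+3·0+2·7 = 24 | 2·0+3·8 = 24
Z: 5·0+3·6+2·0 = 18 | 2·0+3·6 = 18
L: 5·4+3·4+2·0 = 32 | 2·4+3·8 = 32
gcd(5,3,2,2,3) = 1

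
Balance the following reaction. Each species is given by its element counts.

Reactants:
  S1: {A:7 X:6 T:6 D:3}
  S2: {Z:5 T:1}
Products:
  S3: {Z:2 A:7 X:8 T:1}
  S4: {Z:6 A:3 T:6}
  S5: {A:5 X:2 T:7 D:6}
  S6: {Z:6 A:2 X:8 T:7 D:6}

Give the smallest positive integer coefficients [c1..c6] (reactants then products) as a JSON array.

Z: 6·0+6·5 = 30 | 3·2+3·6+2·0+1·6 = 30
A: 6·7+6·0 = 42 | 3·7+3·3+2·5+1·2 = 42
X: 6·6+6·0 = 36 | 3·8+3·0+2·2+1·8 = 36
T: 6·6+6·1 = 42 | 3·1+3·6+2·7+1·7 = 42
D: 6·3+6·0 = 18 | 3·0+3·0+2·6+1·6 = 18
gcd(6,6,3,3,2,1) = 1

Coefficients: [6, 6, 3, 3, 2, 1]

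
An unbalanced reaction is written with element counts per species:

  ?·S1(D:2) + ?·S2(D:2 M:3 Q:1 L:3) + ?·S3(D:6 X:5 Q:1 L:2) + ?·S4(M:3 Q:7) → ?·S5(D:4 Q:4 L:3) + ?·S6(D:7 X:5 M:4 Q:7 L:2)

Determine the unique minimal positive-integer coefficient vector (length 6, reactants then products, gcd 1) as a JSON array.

Coefficients: [5, 2, 6, 6, 2, 6]

D: 5·2+2·2+6·6+6·0 = 50 | 2·4+6·7 = 50
X: 5·0+2·0+6·5+6·0 = 30 | 2·0+6·5 = 30
M: 5·0+2·3+6·0+6·3 = 24 | 2·0+6·4 = 24
Q: 5·0+2·1+6·1+6·7 = 50 | 2·4+6·7 = 50
L: 5·0+2·3+6·2+6·0 = 18 | 2·3+6·2 = 18
gcd(5,2,6,6,2,6) = 1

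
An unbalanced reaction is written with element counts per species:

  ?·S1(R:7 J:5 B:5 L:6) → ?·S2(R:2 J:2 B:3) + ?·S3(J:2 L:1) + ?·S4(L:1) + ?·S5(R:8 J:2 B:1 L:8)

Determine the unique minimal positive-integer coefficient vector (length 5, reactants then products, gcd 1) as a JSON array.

R: 2·7 = 14 | 3·2+1·0+3·0+1·8 = 14
J: 2·5 = 10 | 3·2+1·2+3·0+1·2 = 10
B: 2·5 = 10 | 3·3+1·0+3·0+1·1 = 10
L: 2·6 = 12 | 3·0+1·1+3·1+1·8 = 12
gcd(2,3,1,3,1) = 1

Coefficients: [2, 3, 1, 3, 1]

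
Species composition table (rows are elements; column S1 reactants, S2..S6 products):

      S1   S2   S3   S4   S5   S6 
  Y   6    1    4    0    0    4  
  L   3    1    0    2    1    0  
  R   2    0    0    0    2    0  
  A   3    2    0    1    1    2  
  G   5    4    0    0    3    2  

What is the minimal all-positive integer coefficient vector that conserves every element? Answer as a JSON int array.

Coefficients: [5, 2, 6, 4, 5, 1]

Y: 5·6 = 30 | 2·1+6·4+4·0+5·0+1·4 = 30
L: 5·3 = 15 | 2·1+6·0+4·2+5·1+1·0 = 15
R: 5·2 = 10 | 2·0+6·0+4·0+5·2+1·0 = 10
A: 5·3 = 15 | 2·2+6·0+4·1+5·1+1·2 = 15
G: 5·5 = 25 | 2·4+6·0+4·0+5·3+1·2 = 25
gcd(5,2,6,4,5,1) = 1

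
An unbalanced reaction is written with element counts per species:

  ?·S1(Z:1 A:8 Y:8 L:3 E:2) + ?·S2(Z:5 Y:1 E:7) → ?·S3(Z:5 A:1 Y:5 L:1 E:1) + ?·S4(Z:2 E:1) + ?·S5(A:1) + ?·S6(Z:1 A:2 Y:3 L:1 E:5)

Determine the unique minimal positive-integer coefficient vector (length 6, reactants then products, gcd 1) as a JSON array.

Coefficients: [2, 4, 1, 6, 5, 5]

Z: 2·1+4·5 = 22 | 1·5+6·2+5·0+5·1 = 22
A: 2·8+4·0 = 16 | 1·1+6·0+5·1+5·2 = 16
Y: 2·8+4·1 = 20 | 1·5+6·0+5·0+5·3 = 20
L: 2·3+4·0 = 6 | 1·1+6·0+5·0+5·1 = 6
E: 2·2+4·7 = 32 | 1·1+6·1+5·0+5·5 = 32
gcd(2,4,1,6,5,5) = 1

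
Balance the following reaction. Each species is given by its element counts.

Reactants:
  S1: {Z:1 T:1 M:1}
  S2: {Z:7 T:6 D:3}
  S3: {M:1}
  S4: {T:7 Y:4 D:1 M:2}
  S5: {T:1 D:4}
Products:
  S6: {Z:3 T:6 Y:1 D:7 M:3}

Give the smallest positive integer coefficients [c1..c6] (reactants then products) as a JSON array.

Coefficients: [5, 1, 5, 1, 6, 4]

Z: 5·1+1·7+5·0+1·0+6·0 = 12 | 4·3 = 12
T: 5·1+1·6+5·0+1·7+6·1 = 24 | 4·6 = 24
Y: 5·0+1·0+5·0+1·4+6·0 = 4 | 4·1 = 4
D: 5·0+1·3+5·0+1·1+6·4 = 28 | 4·7 = 28
M: 5·1+1·0+5·1+1·2+6·0 = 12 | 4·3 = 12
gcd(5,1,5,1,6,4) = 1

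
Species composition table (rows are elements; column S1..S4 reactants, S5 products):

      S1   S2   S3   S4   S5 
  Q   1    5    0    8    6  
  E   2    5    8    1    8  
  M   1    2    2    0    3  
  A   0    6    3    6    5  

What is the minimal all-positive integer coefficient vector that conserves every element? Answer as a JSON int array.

Q: 5·1+1·5+1·0+1·8 = 18 | 3·6 = 18
E: 5·2+1·5+1·8+1·1 = 24 | 3·8 = 24
M: 5·1+1·2+1·2+1·0 = 9 | 3·3 = 9
A: 5·0+1·6+1·3+1·6 = 15 | 3·5 = 15
gcd(5,1,1,1,3) = 1

Coefficients: [5, 1, 1, 1, 3]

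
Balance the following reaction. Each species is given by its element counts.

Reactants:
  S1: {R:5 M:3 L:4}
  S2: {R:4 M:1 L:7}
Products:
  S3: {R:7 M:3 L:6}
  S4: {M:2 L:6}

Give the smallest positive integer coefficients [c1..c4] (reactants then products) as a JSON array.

R: 4·5+2·4 = 28 | 4·7+1·0 = 28
M: 4·3+2·1 = 14 | 4·3+1·2 = 14
L: 4·4+2·7 = 30 | 4·6+1·6 = 30
gcd(4,2,4,1) = 1

Coefficients: [4, 2, 4, 1]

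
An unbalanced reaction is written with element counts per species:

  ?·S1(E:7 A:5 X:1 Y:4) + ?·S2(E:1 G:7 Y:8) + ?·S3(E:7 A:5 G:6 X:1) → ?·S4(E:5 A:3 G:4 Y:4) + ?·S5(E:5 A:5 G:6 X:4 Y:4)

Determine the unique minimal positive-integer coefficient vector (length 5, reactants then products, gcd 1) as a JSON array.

E: 2·7+2·1+2·7 = 30 | 5·5+1·5 = 30
A: 2·5+2·0+2·5 = 20 | 5·3+1·5 = 20
G: 2·0+2·7+2·6 = 26 | 5·4+1·6 = 26
X: 2·1+2·0+2·1 = 4 | 5·0+1·4 = 4
Y: 2·4+2·8+2·0 = 24 | 5·4+1·4 = 24
gcd(2,2,2,5,1) = 1

Coefficients: [2, 2, 2, 5, 1]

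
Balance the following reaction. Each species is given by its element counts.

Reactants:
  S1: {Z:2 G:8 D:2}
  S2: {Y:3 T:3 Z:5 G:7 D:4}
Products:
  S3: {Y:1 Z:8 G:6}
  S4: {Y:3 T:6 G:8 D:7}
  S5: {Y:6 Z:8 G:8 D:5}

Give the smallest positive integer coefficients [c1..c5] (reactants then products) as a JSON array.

Y: 1·0+6·3 = 18 | 3·1+3·3+1·6 = 18
T: 1·0+6·3 = 18 | 3·0+3·6+1·0 = 18
Z: 1·2+6·5 = 32 | 3·8+3·0+1·8 = 32
G: 1·8+6·7 = 50 | 3·6+3·8+1·8 = 50
D: 1·2+6·4 = 26 | 3·0+3·7+1·5 = 26
gcd(1,6,3,3,1) = 1

Coefficients: [1, 6, 3, 3, 1]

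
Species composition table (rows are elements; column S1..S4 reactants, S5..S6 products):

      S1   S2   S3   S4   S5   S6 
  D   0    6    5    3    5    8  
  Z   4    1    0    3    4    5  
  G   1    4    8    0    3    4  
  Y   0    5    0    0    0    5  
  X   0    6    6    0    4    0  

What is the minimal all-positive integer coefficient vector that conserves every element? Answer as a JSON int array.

Coefficients: [1, 1, 1, 4, 3, 1]

D: 1·0+1·6+1·5+4·3 = 23 | 3·5+1·8 = 23
Z: 1·4+1·1+1·0+4·3 = 17 | 3·4+1·5 = 17
G: 1·1+1·4+1·8+4·0 = 13 | 3·3+1·4 = 13
Y: 1·0+1·5+1·0+4·0 = 5 | 3·0+1·5 = 5
X: 1·0+1·6+1·6+4·0 = 12 | 3·4+1·0 = 12
gcd(1,1,1,4,3,1) = 1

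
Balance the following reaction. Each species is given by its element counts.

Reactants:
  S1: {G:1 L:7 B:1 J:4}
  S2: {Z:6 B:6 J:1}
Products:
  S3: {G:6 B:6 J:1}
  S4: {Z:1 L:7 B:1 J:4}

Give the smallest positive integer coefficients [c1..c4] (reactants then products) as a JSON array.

G: 6·1+1·0 = 6 | 1·6+6·0 = 6
Z: 6·0+1·6 = 6 | 1·0+6·1 = 6
L: 6·7+1·0 = 42 | 1·0+6·7 = 42
B: 6·1+1·6 = 12 | 1·6+6·1 = 12
J: 6·4+1·1 = 25 | 1·1+6·4 = 25
gcd(6,1,1,6) = 1

Coefficients: [6, 1, 1, 6]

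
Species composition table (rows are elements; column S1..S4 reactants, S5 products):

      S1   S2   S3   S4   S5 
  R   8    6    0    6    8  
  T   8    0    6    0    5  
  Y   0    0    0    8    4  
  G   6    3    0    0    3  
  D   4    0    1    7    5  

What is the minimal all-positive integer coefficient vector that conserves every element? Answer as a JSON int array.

Coefficients: [1, 2, 2, 2, 4]

R: 1·8+2·6+2·0+2·6 = 32 | 4·8 = 32
T: 1·8+2·0+2·6+2·0 = 20 | 4·5 = 20
Y: 1·0+2·0+2·0+2·8 = 16 | 4·4 = 16
G: 1·6+2·3+2·0+2·0 = 12 | 4·3 = 12
D: 1·4+2·0+2·1+2·7 = 20 | 4·5 = 20
gcd(1,2,2,2,4) = 1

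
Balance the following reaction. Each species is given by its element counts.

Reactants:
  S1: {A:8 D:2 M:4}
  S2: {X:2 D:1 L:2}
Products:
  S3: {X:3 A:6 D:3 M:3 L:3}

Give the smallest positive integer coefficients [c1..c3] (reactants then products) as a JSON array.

Coefficients: [3, 6, 4]

X: 3·0+6·2 = 12 | 4·3 = 12
A: 3·8+6·0 = 24 | 4·6 = 24
D: 3·2+6·1 = 12 | 4·3 = 12
M: 3·4+6·0 = 12 | 4·3 = 12
L: 3·0+6·2 = 12 | 4·3 = 12
gcd(3,6,4) = 1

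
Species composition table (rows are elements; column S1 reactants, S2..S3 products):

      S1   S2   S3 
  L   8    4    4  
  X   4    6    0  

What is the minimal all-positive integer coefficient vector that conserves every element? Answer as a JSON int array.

Coefficients: [3, 2, 4]

L: 3·8 = 24 | 2·4+4·4 = 24
X: 3·4 = 12 | 2·6+4·0 = 12
gcd(3,2,4) = 1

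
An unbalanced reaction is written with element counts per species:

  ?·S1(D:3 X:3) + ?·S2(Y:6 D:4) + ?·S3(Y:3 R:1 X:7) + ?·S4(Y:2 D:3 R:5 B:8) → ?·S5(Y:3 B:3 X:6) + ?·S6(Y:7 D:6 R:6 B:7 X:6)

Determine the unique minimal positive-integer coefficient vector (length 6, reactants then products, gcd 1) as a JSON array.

Coefficients: [2, 3, 6, 6, 2, 6]

Y: 2·0+3·6+6·3+6·2 = 48 | 2·3+6·7 = 48
D: 2·3+3·4+6·0+6·3 = 36 | 2·0+6·6 = 36
R: 2·0+3·0+6·1+6·5 = 36 | 2·0+6·6 = 36
B: 2·0+3·0+6·0+6·8 = 48 | 2·3+6·7 = 48
X: 2·3+3·0+6·7+6·0 = 48 | 2·6+6·6 = 48
gcd(2,3,6,6,2,6) = 1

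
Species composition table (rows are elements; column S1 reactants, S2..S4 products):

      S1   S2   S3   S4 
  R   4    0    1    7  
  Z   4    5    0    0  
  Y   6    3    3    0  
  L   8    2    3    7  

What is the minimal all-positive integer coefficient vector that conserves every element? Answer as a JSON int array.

Coefficients: [5, 4, 6, 2]

R: 5·4 = 20 | 4·0+6·1+2·7 = 20
Z: 5·4 = 20 | 4·5+6·0+2·0 = 20
Y: 5·6 = 30 | 4·3+6·3+2·0 = 30
L: 5·8 = 40 | 4·2+6·3+2·7 = 40
gcd(5,4,6,2) = 1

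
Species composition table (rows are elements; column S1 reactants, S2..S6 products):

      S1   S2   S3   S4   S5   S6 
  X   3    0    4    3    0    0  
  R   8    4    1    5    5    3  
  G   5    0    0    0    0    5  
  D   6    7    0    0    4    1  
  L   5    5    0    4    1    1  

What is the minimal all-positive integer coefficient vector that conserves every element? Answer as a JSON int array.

Coefficients: [5, 3, 3, 1, 1, 5]

X: 5·3 = 15 | 3·0+3·4+1·3+1·0+5·0 = 15
R: 5·8 = 40 | 3·4+3·1+1·5+1·5+5·3 = 40
G: 5·5 = 25 | 3·0+3·0+1·0+1·0+5·5 = 25
D: 5·6 = 30 | 3·7+3·0+1·0+1·4+5·1 = 30
L: 5·5 = 25 | 3·5+3·0+1·4+1·1+5·1 = 25
gcd(5,3,3,1,1,5) = 1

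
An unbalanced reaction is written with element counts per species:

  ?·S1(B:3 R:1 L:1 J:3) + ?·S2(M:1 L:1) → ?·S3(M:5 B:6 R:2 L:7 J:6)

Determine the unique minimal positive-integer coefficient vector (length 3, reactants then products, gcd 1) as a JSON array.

Coefficients: [2, 5, 1]

M: 2·0+5·1 = 5 | 1·5 = 5
B: 2·3+5·0 = 6 | 1·6 = 6
R: 2·1+5·0 = 2 | 1·2 = 2
L: 2·1+5·1 = 7 | 1·7 = 7
J: 2·3+5·0 = 6 | 1·6 = 6
gcd(2,5,1) = 1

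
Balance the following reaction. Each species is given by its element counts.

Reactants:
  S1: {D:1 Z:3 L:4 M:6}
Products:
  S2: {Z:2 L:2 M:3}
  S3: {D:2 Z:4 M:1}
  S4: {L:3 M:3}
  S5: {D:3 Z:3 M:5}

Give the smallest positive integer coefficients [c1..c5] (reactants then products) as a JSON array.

D: 5·1 = 5 | 4·0+1·2+4·0+1·3 = 5
Z: 5·3 = 15 | 4·2+1·4+4·0+1·3 = 15
L: 5·4 = 20 | 4·2+1·0+4·3+1·0 = 20
M: 5·6 = 30 | 4·3+1·1+4·3+1·5 = 30
gcd(5,4,1,4,1) = 1

Coefficients: [5, 4, 1, 4, 1]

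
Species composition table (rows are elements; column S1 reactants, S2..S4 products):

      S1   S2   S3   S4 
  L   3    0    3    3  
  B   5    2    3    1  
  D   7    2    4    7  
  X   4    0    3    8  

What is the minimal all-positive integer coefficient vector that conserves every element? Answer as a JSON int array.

L: 5·3 = 15 | 6·0+4·3+1·3 = 15
B: 5·5 = 25 | 6·2+4·3+1·1 = 25
D: 5·7 = 35 | 6·2+4·4+1·7 = 35
X: 5·4 = 20 | 6·0+4·3+1·8 = 20
gcd(5,6,4,1) = 1

Coefficients: [5, 6, 4, 1]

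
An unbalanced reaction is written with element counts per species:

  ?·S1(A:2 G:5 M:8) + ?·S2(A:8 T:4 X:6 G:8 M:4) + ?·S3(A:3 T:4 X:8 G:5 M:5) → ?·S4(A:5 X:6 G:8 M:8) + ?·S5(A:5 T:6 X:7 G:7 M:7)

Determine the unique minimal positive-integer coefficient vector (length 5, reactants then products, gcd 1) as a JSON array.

A: 4·2+3·8+6·3 = 50 | 4·5+6·5 = 50
T: 4·0+3·4+6·4 = 36 | 4·0+6·6 = 36
X: 4·0+3·6+6·8 = 66 | 4·6+6·7 = 66
G: 4·5+3·8+6·5 = 74 | 4·8+6·7 = 74
M: 4·8+3·4+6·5 = 74 | 4·8+6·7 = 74
gcd(4,3,6,4,6) = 1

Coefficients: [4, 3, 6, 4, 6]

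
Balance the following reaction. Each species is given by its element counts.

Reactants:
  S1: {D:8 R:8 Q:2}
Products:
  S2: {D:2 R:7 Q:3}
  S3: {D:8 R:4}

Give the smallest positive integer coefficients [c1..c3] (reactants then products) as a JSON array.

Coefficients: [6, 4, 5]

D: 6·8 = 48 | 4·2+5·8 = 48
R: 6·8 = 48 | 4·7+5·4 = 48
Q: 6·2 = 12 | 4·3+5·0 = 12
gcd(6,4,5) = 1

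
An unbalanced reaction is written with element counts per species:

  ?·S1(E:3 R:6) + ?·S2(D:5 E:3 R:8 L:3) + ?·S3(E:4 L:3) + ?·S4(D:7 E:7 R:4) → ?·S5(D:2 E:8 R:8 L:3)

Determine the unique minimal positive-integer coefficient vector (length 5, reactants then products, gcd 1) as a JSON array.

D: 6·0+1·5+5·0+1·7 = 12 | 6·2 = 12
E: 6·3+1·3+5·4+1·7 = 48 | 6·8 = 48
R: 6·6+1·8+5·0+1·4 = 48 | 6·8 = 48
L: 6·0+1·3+5·3+1·0 = 18 | 6·3 = 18
gcd(6,1,5,1,6) = 1

Coefficients: [6, 1, 5, 1, 6]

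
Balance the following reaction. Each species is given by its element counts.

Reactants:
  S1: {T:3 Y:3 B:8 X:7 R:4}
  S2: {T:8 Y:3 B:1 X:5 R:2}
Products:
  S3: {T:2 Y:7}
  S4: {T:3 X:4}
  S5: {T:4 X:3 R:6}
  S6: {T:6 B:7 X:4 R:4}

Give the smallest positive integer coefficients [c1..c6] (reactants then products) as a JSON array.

T: 2·3+5·8 = 46 | 3·2+6·3+1·4+3·6 = 46
Y: 2·3+5·3 = 21 | 3·7+6·0+1·0+3·0 = 21
B: 2·8+5·1 = 21 | 3·0+6·0+1·0+3·7 = 21
X: 2·7+5·5 = 39 | 3·0+6·4+1·3+3·4 = 39
R: 2·4+5·2 = 18 | 3·0+6·0+1·6+3·4 = 18
gcd(2,5,3,6,1,3) = 1

Coefficients: [2, 5, 3, 6, 1, 3]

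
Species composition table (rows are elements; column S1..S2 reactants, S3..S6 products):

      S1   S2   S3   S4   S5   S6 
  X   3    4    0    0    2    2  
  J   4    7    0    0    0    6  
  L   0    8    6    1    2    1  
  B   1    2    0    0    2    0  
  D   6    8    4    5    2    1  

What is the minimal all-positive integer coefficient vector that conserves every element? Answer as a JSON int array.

Coefficients: [2, 4, 2, 4, 5, 6]

X: 2·3+4·4 = 22 | 2·0+4·0+5·2+6·2 = 22
J: 2·4+4·7 = 36 | 2·0+4·0+5·0+6·6 = 36
L: 2·0+4·8 = 32 | 2·6+4·1+5·2+6·1 = 32
B: 2·1+4·2 = 10 | 2·0+4·0+5·2+6·0 = 10
D: 2·6+4·8 = 44 | 2·4+4·5+5·2+6·1 = 44
gcd(2,4,2,4,5,6) = 1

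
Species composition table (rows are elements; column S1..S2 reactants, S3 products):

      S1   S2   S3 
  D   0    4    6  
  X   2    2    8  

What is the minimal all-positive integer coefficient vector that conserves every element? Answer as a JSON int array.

Coefficients: [5, 3, 2]

D: 5·0+3·4 = 12 | 2·6 = 12
X: 5·2+3·2 = 16 | 2·8 = 16
gcd(5,3,2) = 1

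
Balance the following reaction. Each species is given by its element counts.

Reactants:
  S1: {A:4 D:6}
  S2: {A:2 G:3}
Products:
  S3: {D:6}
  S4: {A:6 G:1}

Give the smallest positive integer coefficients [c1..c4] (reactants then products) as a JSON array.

Coefficients: [4, 1, 4, 3]

A: 4·4+1·2 = 18 | 4·0+3·6 = 18
G: 4·0+1·3 = 3 | 4·0+3·1 = 3
D: 4·6+1·0 = 24 | 4·6+3·0 = 24
gcd(4,1,4,3) = 1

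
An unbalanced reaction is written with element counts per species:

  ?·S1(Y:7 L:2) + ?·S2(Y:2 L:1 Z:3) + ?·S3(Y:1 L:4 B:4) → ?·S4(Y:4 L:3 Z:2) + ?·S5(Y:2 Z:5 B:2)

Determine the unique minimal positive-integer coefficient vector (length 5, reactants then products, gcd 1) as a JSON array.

Coefficients: [1, 6, 1, 4, 2]

Y: 1·7+6·2+1·1 = 20 | 4·4+2·2 = 20
L: 1·2+6·1+1·4 = 12 | 4·3+2·0 = 12
Z: 1·0+6·3+1·0 = 18 | 4·2+2·5 = 18
B: 1·0+6·0+1·4 = 4 | 4·0+2·2 = 4
gcd(1,6,1,4,2) = 1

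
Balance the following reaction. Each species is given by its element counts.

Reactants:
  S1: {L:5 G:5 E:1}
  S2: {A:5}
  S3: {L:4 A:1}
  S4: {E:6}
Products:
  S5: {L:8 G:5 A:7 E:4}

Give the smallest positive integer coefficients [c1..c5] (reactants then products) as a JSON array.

L: 4·5+5·0+3·4+2·0 = 32 | 4·8 = 32
G: 4·5+5·0+3·0+2·0 = 20 | 4·5 = 20
A: 4·0+5·5+3·1+2·0 = 28 | 4·7 = 28
E: 4·1+5·0+3·0+2·6 = 16 | 4·4 = 16
gcd(4,5,3,2,4) = 1

Coefficients: [4, 5, 3, 2, 4]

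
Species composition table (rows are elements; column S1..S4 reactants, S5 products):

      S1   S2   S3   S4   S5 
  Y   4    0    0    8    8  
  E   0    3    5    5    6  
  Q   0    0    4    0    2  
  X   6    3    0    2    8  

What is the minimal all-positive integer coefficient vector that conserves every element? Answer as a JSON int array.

Y: 6·4+2·0+3·0+3·8 = 48 | 6·8 = 48
E: 6·0+2·3+3·5+3·5 = 36 | 6·6 = 36
Q: 6·0+2·0+3·4+3·0 = 12 | 6·2 = 12
X: 6·6+2·3+3·0+3·2 = 48 | 6·8 = 48
gcd(6,2,3,3,6) = 1

Coefficients: [6, 2, 3, 3, 6]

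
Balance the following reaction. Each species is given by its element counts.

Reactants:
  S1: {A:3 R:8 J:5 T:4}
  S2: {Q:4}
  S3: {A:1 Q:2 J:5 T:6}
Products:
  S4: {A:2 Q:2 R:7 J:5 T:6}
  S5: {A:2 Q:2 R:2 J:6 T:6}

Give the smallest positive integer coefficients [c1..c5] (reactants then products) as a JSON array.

A: 3·3+1·0+5·1 = 14 | 2·2+5·2 = 14
Q: 3·0+1·4+5·2 = 14 | 2·2+5·2 = 14
R: 3·8+1·0+5·0 = 24 | 2·7+5·2 = 24
J: 3·5+1·0+5·5 = 40 | 2·5+5·6 = 40
T: 3·4+1·0+5·6 = 42 | 2·6+5·6 = 42
gcd(3,1,5,2,5) = 1

Coefficients: [3, 1, 5, 2, 5]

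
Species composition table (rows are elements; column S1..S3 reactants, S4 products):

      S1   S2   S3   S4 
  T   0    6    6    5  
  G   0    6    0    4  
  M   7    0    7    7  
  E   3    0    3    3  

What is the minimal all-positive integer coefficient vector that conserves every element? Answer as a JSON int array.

Coefficients: [5, 4, 1, 6]

T: 5·0+4·6+1·6 = 30 | 6·5 = 30
G: 5·0+4·6+1·0 = 24 | 6·4 = 24
M: 5·7+4·0+1·7 = 42 | 6·7 = 42
E: 5·3+4·0+1·3 = 18 | 6·3 = 18
gcd(5,4,1,6) = 1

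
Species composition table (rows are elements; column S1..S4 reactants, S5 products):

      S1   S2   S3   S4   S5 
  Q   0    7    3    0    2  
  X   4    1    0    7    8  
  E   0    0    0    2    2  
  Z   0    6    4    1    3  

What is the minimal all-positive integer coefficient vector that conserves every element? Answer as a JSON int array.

Coefficients: [1, 1, 1, 5, 5]

Q: 1·0+1·7+1·3+5·0 = 10 | 5·2 = 10
X: 1·4+1·1+1·0+5·7 = 40 | 5·8 = 40
E: 1·0+1·0+1·0+5·2 = 10 | 5·2 = 10
Z: 1·0+1·6+1·4+5·1 = 15 | 5·3 = 15
gcd(1,1,1,5,5) = 1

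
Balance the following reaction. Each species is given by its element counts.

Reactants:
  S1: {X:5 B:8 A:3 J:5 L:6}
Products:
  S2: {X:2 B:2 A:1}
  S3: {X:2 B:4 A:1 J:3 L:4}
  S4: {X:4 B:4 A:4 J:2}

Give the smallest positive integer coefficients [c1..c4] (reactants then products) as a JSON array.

Coefficients: [4, 2, 6, 1]

X: 4·5 = 20 | 2·2+6·2+1·4 = 20
B: 4·8 = 32 | 2·2+6·4+1·4 = 32
A: 4·3 = 12 | 2·1+6·1+1·4 = 12
J: 4·5 = 20 | 2·0+6·3+1·2 = 20
L: 4·6 = 24 | 2·0+6·4+1·0 = 24
gcd(4,2,6,1) = 1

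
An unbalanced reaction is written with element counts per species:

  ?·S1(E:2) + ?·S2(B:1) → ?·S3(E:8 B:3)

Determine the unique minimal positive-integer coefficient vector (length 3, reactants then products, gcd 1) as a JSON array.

E: 4·2+3·0 = 8 | 1·8 = 8
B: 4·0+3·1 = 3 | 1·3 = 3
gcd(4,3,1) = 1

Coefficients: [4, 3, 1]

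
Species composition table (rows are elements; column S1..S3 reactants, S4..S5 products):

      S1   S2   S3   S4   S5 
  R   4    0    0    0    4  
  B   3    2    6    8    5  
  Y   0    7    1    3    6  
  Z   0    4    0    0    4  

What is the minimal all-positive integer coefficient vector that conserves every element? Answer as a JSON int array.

R: 5·4+5·0+4·0 = 20 | 3·0+5·4 = 20
B: 5·3+5·2+4·6 = 49 | 3·8+5·5 = 49
Y: 5·0+5·7+4·1 = 39 | 3·3+5·6 = 39
Z: 5·0+5·4+4·0 = 20 | 3·0+5·4 = 20
gcd(5,5,4,3,5) = 1

Coefficients: [5, 5, 4, 3, 5]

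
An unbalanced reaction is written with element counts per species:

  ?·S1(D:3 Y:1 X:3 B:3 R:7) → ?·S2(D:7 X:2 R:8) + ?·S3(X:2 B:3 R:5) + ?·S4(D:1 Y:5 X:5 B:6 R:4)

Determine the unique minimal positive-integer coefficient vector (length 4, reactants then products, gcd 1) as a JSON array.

D: 5·3 = 15 | 2·7+3·0+1·1 = 15
Y: 5·1 = 5 | 2·0+3·0+1·5 = 5
X: 5·3 = 15 | 2·2+3·2+1·5 = 15
B: 5·3 = 15 | 2·0+3·3+1·6 = 15
R: 5·7 = 35 | 2·8+3·5+1·4 = 35
gcd(5,2,3,1) = 1

Coefficients: [5, 2, 3, 1]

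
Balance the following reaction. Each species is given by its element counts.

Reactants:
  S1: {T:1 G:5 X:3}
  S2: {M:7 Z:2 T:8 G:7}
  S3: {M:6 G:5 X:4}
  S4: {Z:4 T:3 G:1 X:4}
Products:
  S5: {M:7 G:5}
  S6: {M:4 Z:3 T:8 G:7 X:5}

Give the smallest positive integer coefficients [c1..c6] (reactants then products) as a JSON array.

Coefficients: [2, 5, 4, 2, 5, 6]

M: 2·0+5·7+4·6+2·0 = 59 | 5·7+6·4 = 59
Z: 2·0+5·2+4·0+2·4 = 18 | 5·0+6·3 = 18
T: 2·1+5·8+4·0+2·3 = 48 | 5·0+6·8 = 48
G: 2·5+5·7+4·5+2·1 = 67 | 5·5+6·7 = 67
X: 2·3+5·0+4·4+2·4 = 30 | 5·0+6·5 = 30
gcd(2,5,4,2,5,6) = 1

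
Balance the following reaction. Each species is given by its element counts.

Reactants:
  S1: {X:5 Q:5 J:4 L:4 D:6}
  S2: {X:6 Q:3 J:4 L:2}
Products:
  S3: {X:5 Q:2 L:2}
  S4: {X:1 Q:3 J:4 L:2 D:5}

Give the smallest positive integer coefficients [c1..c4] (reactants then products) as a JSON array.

Coefficients: [5, 1, 5, 6]

X: 5·5+1·6 = 31 | 5·5+6·1 = 31
Q: 5·5+1·3 = 28 | 5·2+6·3 = 28
J: 5·4+1·4 = 24 | 5·0+6·4 = 24
L: 5·4+1·2 = 22 | 5·2+6·2 = 22
D: 5·6+1·0 = 30 | 5·0+6·5 = 30
gcd(5,1,5,6) = 1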